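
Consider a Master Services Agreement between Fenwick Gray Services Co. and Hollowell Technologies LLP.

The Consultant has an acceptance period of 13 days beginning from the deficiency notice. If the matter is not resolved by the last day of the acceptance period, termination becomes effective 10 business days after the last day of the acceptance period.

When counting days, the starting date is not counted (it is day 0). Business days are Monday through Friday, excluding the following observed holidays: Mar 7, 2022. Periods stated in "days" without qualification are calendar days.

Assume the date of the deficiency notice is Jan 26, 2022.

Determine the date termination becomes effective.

Feb 22, 2022

The last day of the acceptance period: 13 calendar days after Jan 26, 2022 is Feb 8, 2022.
From Tuesday, Feb 8, 2022, 10 business days (Feb 9, Feb 10, Feb 11, Feb 14, Feb 15, Feb 16, Feb 17, Feb 18, Feb 21, Feb 22, skipping weekends) brings us to Tuesday, Feb 22, 2022, which is the date termination becomes effective.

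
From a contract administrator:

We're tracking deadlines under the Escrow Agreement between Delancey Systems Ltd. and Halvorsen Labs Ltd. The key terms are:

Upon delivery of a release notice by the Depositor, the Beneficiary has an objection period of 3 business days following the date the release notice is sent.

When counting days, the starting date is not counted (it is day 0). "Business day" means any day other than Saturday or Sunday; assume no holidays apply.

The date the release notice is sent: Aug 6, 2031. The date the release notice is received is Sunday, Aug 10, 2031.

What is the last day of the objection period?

The last day of the objection period: counting 3 business days from Wednesday, Aug 6, 2031 (Aug 7, Aug 8, Aug 11, skipping weekends) reaches Monday, Aug 11, 2031.

Aug 11, 2031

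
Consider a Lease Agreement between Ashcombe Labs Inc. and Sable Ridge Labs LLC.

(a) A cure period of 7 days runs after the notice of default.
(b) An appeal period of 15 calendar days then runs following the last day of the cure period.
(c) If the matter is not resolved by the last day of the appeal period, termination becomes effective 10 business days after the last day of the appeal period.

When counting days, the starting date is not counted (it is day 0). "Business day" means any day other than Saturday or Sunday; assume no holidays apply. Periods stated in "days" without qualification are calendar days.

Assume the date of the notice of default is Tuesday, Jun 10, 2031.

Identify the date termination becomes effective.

Jul 16, 2031

Adding 7 calendar days to Jun 10, 2031 gives Jun 17, 2031, which is the last day of the cure period.
The last day of the appeal period: Jun 17, 2031 + 15 days = Jul 2, 2031.
From Wednesday, Jul 2, 2031, 10 business days (Jul 3, Jul 4, Jul 7, Jul 8, Jul 9, Jul 10, Jul 11, Jul 14, Jul 15, Jul 16, skipping weekends) brings us to Wednesday, Jul 16, 2031, which is the date termination becomes effective.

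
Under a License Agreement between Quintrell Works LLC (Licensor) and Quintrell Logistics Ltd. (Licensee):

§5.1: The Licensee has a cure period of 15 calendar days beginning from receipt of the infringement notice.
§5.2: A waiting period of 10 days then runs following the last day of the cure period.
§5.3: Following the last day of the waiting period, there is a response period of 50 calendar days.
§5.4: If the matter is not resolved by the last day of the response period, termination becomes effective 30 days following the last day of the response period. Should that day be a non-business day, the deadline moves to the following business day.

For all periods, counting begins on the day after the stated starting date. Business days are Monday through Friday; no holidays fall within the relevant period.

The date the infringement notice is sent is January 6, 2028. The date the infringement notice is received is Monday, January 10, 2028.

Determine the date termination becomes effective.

The last day of the cure period: 15 calendar days after January 10, 2028 is January 25, 2028.
The last day of the waiting period: January 25, 2028 + 10 days = February 4, 2028.
The last day of the response period: 50 calendar days after February 4, 2028 is March 25, 2028.
The date termination becomes effective: 30 calendar days after March 25, 2028 is April 24, 2028. April 24, 2028 is a Monday, so no roll-forward applies.

April 24, 2028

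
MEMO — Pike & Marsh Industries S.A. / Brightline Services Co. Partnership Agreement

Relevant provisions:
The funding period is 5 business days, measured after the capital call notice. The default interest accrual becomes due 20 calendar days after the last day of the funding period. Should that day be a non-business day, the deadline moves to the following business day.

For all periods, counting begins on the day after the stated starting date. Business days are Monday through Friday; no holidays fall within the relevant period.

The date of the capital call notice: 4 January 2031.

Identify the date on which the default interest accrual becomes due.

30 January 2031

The last day of the funding period: counting 5 business days from Saturday, 4 January 2031 (Jan 6, Jan 7, Jan 8, Jan 9, Jan 10, skipping weekends) reaches Friday, 10 January 2031.
Adding 20 calendar days to 10 January 2031 gives 30 January 2031, which is the date on which the default interest accrual becomes due. 30 January 2031 is a Thursday, so no roll-forward applies.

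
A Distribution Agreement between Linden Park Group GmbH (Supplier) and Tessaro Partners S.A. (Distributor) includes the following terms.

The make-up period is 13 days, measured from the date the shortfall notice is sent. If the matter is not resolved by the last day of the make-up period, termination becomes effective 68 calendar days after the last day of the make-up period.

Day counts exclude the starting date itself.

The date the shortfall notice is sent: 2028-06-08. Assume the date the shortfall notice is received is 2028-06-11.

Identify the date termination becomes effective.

2028-08-28

The last day of the make-up period: 2028-06-08 + 13 days = 2028-06-21.
The date termination becomes effective: 2028-06-21 + 68 days = 2028-08-28.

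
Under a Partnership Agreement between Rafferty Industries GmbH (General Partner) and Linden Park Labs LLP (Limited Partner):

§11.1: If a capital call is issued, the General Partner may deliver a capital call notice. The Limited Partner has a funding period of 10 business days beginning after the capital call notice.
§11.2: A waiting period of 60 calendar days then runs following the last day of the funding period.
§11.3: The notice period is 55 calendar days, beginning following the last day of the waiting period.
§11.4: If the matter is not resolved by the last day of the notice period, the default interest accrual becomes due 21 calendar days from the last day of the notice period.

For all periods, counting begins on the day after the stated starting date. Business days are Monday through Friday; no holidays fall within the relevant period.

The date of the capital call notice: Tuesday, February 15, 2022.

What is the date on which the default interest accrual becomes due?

The last day of the funding period: 10 business days after Tuesday, February 15, 2022, skipping weekends — Feb 16, Feb 17, Feb 18, Feb 21, Feb 22, Feb 23, Feb 24, Feb 25, Feb 28, Mar 1 — lands on Tuesday, March 1, 2022.
Adding 60 calendar days to March 1, 2022 gives April 30, 2022, which is the last day of the waiting period.
The last day of the notice period: 55 calendar days after April 30, 2022 is June 24, 2022.
Adding 21 calendar days to June 24, 2022 gives July 15, 2022, which is the date on which the default interest accrual becomes due.

July 15, 2022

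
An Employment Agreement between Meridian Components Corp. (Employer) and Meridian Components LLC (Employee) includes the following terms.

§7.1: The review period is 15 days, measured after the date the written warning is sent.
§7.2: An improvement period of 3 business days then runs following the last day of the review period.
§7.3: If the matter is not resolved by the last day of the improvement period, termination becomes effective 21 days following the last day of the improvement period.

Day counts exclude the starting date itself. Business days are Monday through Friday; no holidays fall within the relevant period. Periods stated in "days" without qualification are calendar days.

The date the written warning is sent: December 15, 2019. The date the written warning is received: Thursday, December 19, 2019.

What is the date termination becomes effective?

The last day of the review period: December 15, 2019 + 15 days = December 30, 2019.
The last day of the improvement period: counting 3 business days from Monday, December 30, 2019 (Dec 31, Jan 1, Jan 2, skipping weekends) reaches Thursday, January 2, 2020.
The date termination becomes effective: 21 calendar days after January 2, 2020 is January 23, 2020.

January 23, 2020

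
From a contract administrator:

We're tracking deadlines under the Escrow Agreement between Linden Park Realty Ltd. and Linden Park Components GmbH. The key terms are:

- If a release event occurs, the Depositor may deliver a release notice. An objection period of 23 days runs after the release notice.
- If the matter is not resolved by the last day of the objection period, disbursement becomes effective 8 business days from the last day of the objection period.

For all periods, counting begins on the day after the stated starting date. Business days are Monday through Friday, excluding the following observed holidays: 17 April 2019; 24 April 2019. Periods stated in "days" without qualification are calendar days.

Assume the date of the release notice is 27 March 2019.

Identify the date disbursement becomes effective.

2 May 2019

Adding 23 calendar days to 27 March 2019 gives 19 April 2019, which is the last day of the objection period.
The date disbursement becomes effective: counting 8 business days from Friday, 19 April 2019 (Apr 22, Apr 23, Apr 25, Apr 26, Apr 29, Apr 30, May 1, May 2, skipping weekends and the listed holiday on Apr 24) reaches Thursday, 2 May 2019.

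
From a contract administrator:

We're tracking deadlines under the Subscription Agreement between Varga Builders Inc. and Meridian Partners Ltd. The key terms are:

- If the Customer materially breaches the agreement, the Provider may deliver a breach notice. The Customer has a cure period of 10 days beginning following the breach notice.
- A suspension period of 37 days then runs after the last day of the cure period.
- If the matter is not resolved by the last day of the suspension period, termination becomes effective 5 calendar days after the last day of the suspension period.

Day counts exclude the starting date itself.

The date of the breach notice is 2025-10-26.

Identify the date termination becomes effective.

Adding 10 calendar days to 2025-10-26 gives 2025-11-05, which is the last day of the cure period.
Adding 37 calendar days to 2025-11-05 gives 2025-12-12, which is the last day of the suspension period.
Adding 5 calendar days to 2025-12-12 gives 2025-12-17, which is the date termination becomes effective.

2025-12-17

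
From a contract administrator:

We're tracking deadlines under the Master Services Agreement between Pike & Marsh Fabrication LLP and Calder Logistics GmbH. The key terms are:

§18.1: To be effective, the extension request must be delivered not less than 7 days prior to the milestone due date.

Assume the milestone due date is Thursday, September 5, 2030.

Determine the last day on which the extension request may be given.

August 29, 2030

Counting back 7 calendar days from September 5, 2030 gives August 29, 2030.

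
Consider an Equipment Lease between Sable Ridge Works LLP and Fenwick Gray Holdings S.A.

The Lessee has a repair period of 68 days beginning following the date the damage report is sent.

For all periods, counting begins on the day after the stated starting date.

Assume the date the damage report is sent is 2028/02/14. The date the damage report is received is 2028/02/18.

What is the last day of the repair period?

2028/04/22

The last day of the repair period: 68 calendar days after 2028/02/14 is 2028/04/22.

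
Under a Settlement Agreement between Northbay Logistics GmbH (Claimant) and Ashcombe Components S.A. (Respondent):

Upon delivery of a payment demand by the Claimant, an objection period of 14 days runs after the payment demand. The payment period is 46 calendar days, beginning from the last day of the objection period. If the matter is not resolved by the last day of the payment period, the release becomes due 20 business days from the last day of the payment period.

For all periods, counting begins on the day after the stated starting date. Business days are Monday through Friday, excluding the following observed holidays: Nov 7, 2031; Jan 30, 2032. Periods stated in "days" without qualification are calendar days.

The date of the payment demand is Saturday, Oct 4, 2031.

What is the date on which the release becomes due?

Dec 31, 2031

The last day of the objection period: 14 calendar days after Oct 4, 2031 is Oct 18, 2031.
The last day of the payment period: 46 calendar days after Oct 18, 2031 is Dec 3, 2031.
The date on which the release becomes due: 20 business days after Wednesday, Dec 3, 2031, skipping weekends — Dec 4, Dec 5, Dec 8, Dec 9, …, Dec 29, Dec 30, Dec 31 — lands on Wednesday, Dec 31, 2031.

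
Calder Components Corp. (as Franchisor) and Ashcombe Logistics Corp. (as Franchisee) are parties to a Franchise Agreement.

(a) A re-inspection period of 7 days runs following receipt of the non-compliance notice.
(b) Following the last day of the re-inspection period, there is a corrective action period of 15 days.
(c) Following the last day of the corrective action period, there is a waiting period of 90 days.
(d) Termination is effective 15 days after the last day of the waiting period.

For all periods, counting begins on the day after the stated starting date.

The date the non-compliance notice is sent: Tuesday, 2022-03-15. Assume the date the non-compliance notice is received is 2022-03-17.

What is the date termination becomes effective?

2022-07-22

The last day of the re-inspection period: 7 calendar days after 2022-03-17 is 2022-03-24.
The last day of the corrective action period: 15 calendar days after 2022-03-24 is 2022-04-08.
The last day of the waiting period: 90 calendar days after 2022-04-08 is 2022-07-07.
The date termination becomes effective: 15 calendar days after 2022-07-07 is 2022-07-22.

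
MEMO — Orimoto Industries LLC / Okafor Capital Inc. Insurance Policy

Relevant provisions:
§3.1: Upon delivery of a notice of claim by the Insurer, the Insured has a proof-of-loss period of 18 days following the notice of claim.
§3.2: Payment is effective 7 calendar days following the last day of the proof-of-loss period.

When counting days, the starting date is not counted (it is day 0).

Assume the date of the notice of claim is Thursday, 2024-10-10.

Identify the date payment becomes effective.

2024-11-04

The last day of the proof-of-loss period: 18 calendar days after 2024-10-10 is 2024-10-28.
The date payment becomes effective: 2024-10-28 + 7 days = 2024-11-04.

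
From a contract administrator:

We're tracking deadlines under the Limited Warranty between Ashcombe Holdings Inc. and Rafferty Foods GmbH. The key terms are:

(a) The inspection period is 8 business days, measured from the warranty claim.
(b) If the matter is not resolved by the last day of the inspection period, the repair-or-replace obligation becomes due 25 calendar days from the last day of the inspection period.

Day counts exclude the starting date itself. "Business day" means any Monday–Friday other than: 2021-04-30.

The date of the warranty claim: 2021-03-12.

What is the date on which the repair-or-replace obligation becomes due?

2021-04-18

From Friday, 2021-03-12, 8 business days (Mar 15, Mar 16, Mar 17, Mar 18, Mar 19, Mar 22, Mar 23, Mar 24, skipping weekends) brings us to Wednesday, 2021-03-24, which is the last day of the inspection period.
Adding 25 calendar days to 2021-03-24 gives 2021-04-18, which is the date on which the repair-or-replace obligation becomes due.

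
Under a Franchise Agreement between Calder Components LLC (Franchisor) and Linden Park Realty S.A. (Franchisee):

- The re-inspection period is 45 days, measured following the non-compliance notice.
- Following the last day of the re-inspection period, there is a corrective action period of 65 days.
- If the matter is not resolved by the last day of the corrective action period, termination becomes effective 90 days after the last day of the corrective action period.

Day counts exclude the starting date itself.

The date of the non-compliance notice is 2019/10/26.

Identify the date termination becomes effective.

The last day of the re-inspection period: 2019/10/26 + 45 days = 2019/12/10.
Adding 65 calendar days to 2019/12/10 gives 2020/02/13, which is the last day of the corrective action period.
Adding 90 calendar days to 2020/02/13 gives 2020/05/13, which is the date termination becomes effective.

2020/05/13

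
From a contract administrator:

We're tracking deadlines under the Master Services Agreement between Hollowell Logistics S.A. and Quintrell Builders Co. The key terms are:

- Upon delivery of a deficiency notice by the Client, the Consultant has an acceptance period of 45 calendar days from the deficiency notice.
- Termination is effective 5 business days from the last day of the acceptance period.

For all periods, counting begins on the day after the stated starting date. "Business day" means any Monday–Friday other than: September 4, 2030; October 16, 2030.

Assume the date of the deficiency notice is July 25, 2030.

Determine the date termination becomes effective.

The last day of the acceptance period: July 25, 2030 + 45 days = September 8, 2030.
The date termination becomes effective: 5 business days after Sunday, September 8, 2030, skipping weekends — Sep 9, Sep 10, Sep 11, Sep 12, Sep 13 — lands on Friday, September 13, 2030.

September 13, 2030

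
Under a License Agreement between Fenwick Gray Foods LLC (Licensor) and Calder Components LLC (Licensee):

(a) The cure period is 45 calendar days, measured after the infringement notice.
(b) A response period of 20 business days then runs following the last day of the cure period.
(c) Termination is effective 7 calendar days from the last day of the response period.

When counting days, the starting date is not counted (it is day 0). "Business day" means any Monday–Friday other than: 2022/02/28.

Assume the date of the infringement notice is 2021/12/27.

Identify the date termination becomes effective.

2022/03/18

The last day of the cure period: 2021/12/27 + 45 days = 2022/02/10.
The last day of the response period: 20 business days after Thursday, 2022/02/10, skipping weekends and the listed holiday on Feb 28 — Feb 11, Feb 14, Feb 15, Feb 16, …, Mar 9, Mar 10, Mar 11 — lands on Friday, 2022/03/11.
The date termination becomes effective: 7 calendar days after 2022/03/11 is 2022/03/18.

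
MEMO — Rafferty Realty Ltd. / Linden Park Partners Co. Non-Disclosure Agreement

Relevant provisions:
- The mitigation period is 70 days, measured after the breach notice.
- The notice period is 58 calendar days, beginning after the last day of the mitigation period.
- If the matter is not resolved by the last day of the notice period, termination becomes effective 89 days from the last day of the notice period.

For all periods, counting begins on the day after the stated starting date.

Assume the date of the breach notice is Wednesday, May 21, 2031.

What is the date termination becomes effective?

Dec 24, 2031

Adding 70 calendar days to May 21, 2031 gives Jul 30, 2031, which is the last day of the mitigation period.
The last day of the notice period: 58 calendar days after Jul 30, 2031 is Sep 26, 2031.
The date termination becomes effective: Sep 26, 2031 + 89 days = Dec 24, 2031.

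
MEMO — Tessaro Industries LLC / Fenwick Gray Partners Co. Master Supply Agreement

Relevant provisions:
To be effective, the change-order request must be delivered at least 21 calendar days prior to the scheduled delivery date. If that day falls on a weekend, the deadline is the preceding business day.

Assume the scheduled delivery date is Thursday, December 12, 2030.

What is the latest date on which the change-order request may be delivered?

November 21, 2030

December 12, 2030 minus 21 days is November 21, 2030. That is a Thursday, so no adjustment is needed.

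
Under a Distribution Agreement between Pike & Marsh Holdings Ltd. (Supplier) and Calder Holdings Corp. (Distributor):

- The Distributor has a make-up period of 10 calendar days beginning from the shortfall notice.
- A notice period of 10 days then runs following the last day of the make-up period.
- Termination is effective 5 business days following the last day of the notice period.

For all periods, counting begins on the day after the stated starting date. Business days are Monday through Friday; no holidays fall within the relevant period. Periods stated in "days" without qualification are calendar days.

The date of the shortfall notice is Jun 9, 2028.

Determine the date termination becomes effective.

The last day of the make-up period: 10 calendar days after Jun 9, 2028 is Jun 19, 2028.
The last day of the notice period: Jun 19, 2028 + 10 days = Jun 29, 2028.
From Thursday, Jun 29, 2028, 5 business days (Jun 30, Jul 3, Jul 4, Jul 5, Jul 6, skipping weekends) brings us to Thursday, Jul 6, 2028, which is the date termination becomes effective.

Jul 6, 2028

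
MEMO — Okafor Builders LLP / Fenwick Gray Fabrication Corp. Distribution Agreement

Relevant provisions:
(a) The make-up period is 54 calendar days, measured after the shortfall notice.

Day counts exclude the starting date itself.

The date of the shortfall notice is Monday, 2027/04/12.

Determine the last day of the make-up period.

Adding 54 calendar days to 2027/04/12 gives 2027/06/05, which is the last day of the make-up period.

2027/06/05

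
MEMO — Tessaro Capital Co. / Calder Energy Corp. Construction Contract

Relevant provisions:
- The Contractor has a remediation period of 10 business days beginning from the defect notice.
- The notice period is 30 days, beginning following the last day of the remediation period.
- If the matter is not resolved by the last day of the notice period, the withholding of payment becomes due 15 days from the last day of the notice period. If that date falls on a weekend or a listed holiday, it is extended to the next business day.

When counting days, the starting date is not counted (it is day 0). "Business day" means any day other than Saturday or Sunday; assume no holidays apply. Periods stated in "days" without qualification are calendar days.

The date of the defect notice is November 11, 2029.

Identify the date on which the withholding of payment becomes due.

January 7, 2030

From Sunday, November 11, 2029, 10 business days (Nov 12, Nov 13, Nov 14, Nov 15, Nov 16, Nov 19, Nov 20, Nov 21, Nov 22, Nov 23, skipping weekends) brings us to Friday, November 23, 2029, which is the last day of the remediation period.
The last day of the notice period: November 23, 2029 + 30 days = December 23, 2029.
The date on which the withholding of payment becomes due: 15 calendar days after December 23, 2029 is January 7, 2030. January 7, 2030 is a Monday, so no roll-forward applies.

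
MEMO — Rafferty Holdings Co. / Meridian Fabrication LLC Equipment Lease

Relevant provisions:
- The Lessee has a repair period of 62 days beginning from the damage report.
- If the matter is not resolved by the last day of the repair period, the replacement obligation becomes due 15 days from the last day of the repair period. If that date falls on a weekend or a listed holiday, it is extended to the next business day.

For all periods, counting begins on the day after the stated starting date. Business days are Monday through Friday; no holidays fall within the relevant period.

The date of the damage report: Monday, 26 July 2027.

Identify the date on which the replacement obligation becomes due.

11 October 2027

The last day of the repair period: 62 calendar days after 26 July 2027 is 26 September 2027.
Adding 15 calendar days to 26 September 2027 gives 11 October 2027, which is the date on which the replacement obligation becomes due. 11 October 2027 is a Monday, so no roll-forward applies.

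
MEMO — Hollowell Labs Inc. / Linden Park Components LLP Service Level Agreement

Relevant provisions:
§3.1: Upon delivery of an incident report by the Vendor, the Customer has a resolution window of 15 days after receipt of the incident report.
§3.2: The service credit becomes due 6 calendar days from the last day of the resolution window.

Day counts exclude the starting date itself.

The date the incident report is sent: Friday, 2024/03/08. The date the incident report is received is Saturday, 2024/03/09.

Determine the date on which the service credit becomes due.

2024/03/30

Adding 15 calendar days to 2024/03/09 gives 2024/03/24, which is the last day of the resolution window.
The date on which the service credit becomes due: 2024/03/24 + 6 days = 2024/03/30.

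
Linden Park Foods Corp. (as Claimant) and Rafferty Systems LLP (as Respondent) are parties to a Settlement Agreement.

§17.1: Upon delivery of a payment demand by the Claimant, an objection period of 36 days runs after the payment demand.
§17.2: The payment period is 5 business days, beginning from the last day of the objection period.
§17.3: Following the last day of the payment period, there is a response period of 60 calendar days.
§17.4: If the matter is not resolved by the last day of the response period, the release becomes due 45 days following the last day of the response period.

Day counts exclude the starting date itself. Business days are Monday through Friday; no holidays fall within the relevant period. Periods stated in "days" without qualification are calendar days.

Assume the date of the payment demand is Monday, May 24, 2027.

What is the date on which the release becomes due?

The last day of the objection period: May 24, 2027 + 36 days = Jun 29, 2027.
From Tuesday, Jun 29, 2027, 5 business days (Jun 30, Jul 1, Jul 2, Jul 5, Jul 6, skipping weekends) brings us to Tuesday, Jul 6, 2027, which is the last day of the payment period.
The last day of the response period: Jul 6, 2027 + 60 days = Sep 4, 2027.
Adding 45 calendar days to Sep 4, 2027 gives Oct 19, 2027, which is the date on which the release becomes due.

Oct 19, 2027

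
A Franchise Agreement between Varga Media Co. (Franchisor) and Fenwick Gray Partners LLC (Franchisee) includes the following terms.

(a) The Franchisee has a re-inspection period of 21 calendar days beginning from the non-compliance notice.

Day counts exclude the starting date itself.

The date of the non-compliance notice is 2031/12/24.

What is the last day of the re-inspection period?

Adding 21 calendar days to 2031/12/24 gives 2032/01/14, which is the last day of the re-inspection period.

2032/01/14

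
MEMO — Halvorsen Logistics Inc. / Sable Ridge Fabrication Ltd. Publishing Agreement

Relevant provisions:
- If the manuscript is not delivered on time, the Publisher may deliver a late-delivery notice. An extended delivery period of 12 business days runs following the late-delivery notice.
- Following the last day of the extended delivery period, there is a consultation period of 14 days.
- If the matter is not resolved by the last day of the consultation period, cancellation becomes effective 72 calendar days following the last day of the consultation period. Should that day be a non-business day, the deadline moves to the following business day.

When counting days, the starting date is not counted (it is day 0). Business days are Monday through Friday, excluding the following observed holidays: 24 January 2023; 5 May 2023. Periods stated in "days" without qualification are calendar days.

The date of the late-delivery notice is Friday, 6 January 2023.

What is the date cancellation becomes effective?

21 April 2023

The last day of the extended delivery period: 12 business days after Friday, 6 January 2023, skipping weekends and the listed holiday on Jan 24 — Jan 9, Jan 10, Jan 11, Jan 12, …, Jan 20, Jan 23, Jan 25 — lands on Wednesday, 25 January 2023.
Adding 14 calendar days to 25 January 2023 gives 8 February 2023, which is the last day of the consultation period.
Adding 72 calendar days to 8 February 2023 gives 21 April 2023, which is the date cancellation becomes effective. 21 April 2023 is a Friday and is not a listed holiday, so no roll-forward applies.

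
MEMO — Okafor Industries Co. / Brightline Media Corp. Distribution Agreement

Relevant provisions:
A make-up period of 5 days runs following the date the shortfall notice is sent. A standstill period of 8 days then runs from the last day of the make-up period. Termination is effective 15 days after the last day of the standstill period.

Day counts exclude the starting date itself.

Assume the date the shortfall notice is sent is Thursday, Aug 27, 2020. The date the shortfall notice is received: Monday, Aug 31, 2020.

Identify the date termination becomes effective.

Sep 24, 2020

The last day of the make-up period: Aug 27, 2020 + 5 days = Sep 1, 2020.
The last day of the standstill period: Sep 1, 2020 + 8 days = Sep 9, 2020.
Adding 15 calendar days to Sep 9, 2020 gives Sep 24, 2020, which is the date termination becomes effective.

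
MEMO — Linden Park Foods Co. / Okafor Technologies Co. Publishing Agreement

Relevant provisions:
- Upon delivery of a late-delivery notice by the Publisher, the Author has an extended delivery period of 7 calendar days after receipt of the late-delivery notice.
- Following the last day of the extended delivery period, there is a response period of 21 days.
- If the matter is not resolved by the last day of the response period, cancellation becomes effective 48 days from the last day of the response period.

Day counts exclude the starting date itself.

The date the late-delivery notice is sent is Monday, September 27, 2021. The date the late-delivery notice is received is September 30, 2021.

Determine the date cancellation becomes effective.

The last day of the extended delivery period: 7 calendar days after September 30, 2021 is October 7, 2021.
The last day of the response period: October 7, 2021 + 21 days = October 28, 2021.
The date cancellation becomes effective: 48 calendar days after October 28, 2021 is December 15, 2021.

December 15, 2021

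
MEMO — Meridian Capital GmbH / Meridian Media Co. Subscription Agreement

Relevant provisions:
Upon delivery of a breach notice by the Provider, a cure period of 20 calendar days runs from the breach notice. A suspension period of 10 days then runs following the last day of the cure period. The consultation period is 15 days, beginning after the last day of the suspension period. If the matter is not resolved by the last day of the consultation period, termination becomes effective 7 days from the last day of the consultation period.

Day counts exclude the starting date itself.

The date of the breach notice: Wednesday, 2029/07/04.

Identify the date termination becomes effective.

2029/08/25

The last day of the cure period: 20 calendar days after 2029/07/04 is 2029/07/24.
Adding 10 calendar days to 2029/07/24 gives 2029/08/03, which is the last day of the suspension period.
The last day of the consultation period: 15 calendar days after 2029/08/03 is 2029/08/18.
The date termination becomes effective: 7 calendar days after 2029/08/18 is 2029/08/25.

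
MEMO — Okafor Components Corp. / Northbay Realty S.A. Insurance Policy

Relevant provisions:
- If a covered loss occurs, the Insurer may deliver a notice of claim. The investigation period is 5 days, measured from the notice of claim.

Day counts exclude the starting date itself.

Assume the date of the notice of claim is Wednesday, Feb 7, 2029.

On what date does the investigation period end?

Feb 12, 2029

The last day of the investigation period: 5 calendar days after Feb 7, 2029 is Feb 12, 2029.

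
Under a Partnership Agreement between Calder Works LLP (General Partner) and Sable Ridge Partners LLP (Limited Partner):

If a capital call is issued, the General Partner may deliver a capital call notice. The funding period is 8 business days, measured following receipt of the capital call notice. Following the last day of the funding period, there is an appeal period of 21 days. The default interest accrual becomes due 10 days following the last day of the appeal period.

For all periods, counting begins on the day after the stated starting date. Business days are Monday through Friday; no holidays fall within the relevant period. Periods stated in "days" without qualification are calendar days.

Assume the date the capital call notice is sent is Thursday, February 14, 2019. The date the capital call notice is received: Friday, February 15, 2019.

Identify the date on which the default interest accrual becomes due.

From Friday, February 15, 2019, 8 business days (Feb 18, Feb 19, Feb 20, Feb 21, Feb 22, Feb 25, Feb 26, Feb 27, skipping weekends) brings us to Wednesday, February 27, 2019, which is the last day of the funding period.
The last day of the appeal period: 21 calendar days after February 27, 2019 is March 20, 2019.
The date on which the default interest accrual becomes due: March 20, 2019 + 10 days = March 30, 2019.

March 30, 2019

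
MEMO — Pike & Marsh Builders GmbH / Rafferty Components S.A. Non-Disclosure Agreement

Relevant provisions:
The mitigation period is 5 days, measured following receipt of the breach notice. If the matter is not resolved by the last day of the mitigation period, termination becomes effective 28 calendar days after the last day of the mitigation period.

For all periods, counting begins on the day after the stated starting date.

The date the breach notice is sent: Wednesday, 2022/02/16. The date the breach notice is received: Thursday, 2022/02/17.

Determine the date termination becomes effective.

The last day of the mitigation period: 5 calendar days after 2022/02/17 is 2022/02/22.
The date termination becomes effective: 28 calendar days after 2022/02/22 is 2022/03/22.

2022/03/22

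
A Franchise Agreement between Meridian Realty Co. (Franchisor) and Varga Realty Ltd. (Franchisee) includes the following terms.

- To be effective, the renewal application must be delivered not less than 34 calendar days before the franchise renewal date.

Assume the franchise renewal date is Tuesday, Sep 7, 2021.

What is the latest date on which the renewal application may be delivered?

Aug 4, 2021

Counting back 34 calendar days from Sep 7, 2021 gives Aug 4, 2021.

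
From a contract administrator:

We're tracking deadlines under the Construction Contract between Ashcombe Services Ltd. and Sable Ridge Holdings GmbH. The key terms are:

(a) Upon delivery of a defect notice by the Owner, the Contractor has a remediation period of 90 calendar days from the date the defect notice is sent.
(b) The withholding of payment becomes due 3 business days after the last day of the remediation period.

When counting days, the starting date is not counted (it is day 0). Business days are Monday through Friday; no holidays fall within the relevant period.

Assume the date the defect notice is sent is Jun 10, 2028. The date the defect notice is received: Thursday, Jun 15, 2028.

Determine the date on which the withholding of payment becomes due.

Adding 90 calendar days to Jun 10, 2028 gives Sep 8, 2028, which is the last day of the remediation period.
From Friday, Sep 8, 2028, 3 business days (Sep 11, Sep 12, Sep 13, skipping weekends) brings us to Wednesday, Sep 13, 2028, which is the date on which the withholding of payment becomes due.

Sep 13, 2028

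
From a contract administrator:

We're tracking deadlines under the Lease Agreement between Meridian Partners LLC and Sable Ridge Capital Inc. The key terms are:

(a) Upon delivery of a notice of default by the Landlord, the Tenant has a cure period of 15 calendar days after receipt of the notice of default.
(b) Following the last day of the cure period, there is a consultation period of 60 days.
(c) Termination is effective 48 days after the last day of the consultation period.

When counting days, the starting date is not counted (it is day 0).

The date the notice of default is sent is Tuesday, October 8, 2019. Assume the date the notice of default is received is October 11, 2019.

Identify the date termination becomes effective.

The last day of the cure period: October 11, 2019 + 15 days = October 26, 2019.
The last day of the consultation period: October 26, 2019 + 60 days = December 25, 2019.
The date termination becomes effective: December 25, 2019 + 48 days = February 11, 2020.

February 11, 2020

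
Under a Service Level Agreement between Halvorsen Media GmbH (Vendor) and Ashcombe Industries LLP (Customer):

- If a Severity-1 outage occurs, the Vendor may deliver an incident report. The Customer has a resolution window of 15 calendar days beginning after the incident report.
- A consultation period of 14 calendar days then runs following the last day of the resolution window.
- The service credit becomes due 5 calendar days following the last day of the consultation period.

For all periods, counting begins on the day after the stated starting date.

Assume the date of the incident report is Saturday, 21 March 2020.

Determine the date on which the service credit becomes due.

The last day of the resolution window: 15 calendar days after 21 March 2020 is 5 April 2020.
Adding 14 calendar days to 5 April 2020 gives 19 April 2020, which is the last day of the consultation period.
The date on which the service credit becomes due: 5 calendar days after 19 April 2020 is 24 April 2020.

24 April 2020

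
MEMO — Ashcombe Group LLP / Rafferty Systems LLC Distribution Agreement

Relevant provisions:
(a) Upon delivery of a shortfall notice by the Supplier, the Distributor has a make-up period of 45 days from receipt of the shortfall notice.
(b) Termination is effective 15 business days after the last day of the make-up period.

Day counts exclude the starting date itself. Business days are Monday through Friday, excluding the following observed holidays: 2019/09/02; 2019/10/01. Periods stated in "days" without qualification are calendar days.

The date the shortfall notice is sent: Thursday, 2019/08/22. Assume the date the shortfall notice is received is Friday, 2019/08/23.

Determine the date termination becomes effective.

Adding 45 calendar days to 2019/08/23 gives 2019/10/07, which is the last day of the make-up period.
The date termination becomes effective: 15 business days after Monday, 2019/10/07, skipping weekends — Oct 8, Oct 9, Oct 10, Oct 11, …, Oct 24, Oct 25, Oct 28 — lands on Monday, 2019/10/28.

2019/10/28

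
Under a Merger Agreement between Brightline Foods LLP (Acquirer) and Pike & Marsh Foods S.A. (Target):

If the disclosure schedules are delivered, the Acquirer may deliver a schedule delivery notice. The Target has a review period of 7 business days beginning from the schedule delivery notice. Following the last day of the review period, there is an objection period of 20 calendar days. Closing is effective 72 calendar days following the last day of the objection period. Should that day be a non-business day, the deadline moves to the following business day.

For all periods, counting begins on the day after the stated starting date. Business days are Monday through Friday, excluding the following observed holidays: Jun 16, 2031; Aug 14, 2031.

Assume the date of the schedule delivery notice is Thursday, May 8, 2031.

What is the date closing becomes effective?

Aug 19, 2031

From Thursday, May 8, 2031, 7 business days (May 9, May 12, May 13, May 14, May 15, May 16, May 19, skipping weekends) brings us to Monday, May 19, 2031, which is the last day of the review period.
Adding 20 calendar days to May 19, 2031 gives Jun 8, 2031, which is the last day of the objection period.
Adding 72 calendar days to Jun 8, 2031 gives Aug 19, 2031, which is the date closing becomes effective. Aug 19, 2031 is a Tuesday and is not a listed holiday, so no roll-forward applies.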